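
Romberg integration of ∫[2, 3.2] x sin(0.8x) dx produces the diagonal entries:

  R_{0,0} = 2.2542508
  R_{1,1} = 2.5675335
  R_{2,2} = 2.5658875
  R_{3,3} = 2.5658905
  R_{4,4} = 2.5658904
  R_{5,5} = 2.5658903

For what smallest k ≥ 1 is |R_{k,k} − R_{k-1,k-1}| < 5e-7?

|R_{1,1} − R_{0,0}| = 0.3132827 ≥ 5e-7
|R_{2,2} − R_{1,1}| = 0.0016460 ≥ 5e-7
|R_{3,3} − R_{2,2}| = 0.0000030 ≥ 5e-7
|R_{4,4} − R_{3,3}| = 0.0000001 < 5e-7

k = 4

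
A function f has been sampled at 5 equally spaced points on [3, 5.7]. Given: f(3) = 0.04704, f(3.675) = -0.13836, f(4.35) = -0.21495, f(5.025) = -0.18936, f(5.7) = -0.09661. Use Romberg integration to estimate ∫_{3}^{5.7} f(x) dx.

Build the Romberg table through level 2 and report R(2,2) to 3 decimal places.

-0.402

R(0,0) (trapezoid, 1 panel, h=2.7000): -0.06692
R(1,0) (trapezoid, 2 panels, h=1.3500): -0.32364
R(2,0) (trapezoid, 4 panels, h=0.6750): -0.38303
R(1,1) = -0.32364 + (-0.32364 − (-0.06692))/3 = -0.40921
R(2,1) = -0.38303 + (-0.38303 − (-0.32364))/3 = -0.40283
R(2,2) = -0.40283 + (-0.40283 − (-0.40921))/15 = -0.40240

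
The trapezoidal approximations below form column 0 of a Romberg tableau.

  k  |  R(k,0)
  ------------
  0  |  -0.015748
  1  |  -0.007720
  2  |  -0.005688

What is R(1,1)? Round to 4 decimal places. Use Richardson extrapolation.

Richardson extrapolation on the trapezoidal column (denominator 4−1=3):
R(1,1) = -0.007720 + (-0.007720 − (-0.015748))/3 = -0.005044

-0.0050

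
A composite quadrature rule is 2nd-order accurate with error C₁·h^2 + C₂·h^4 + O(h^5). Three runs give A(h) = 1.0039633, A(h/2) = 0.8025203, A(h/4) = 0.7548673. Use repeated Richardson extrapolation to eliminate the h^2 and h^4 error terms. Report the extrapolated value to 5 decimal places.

0.73922

First eliminate the h^2 term (factor 2^2 = 4):
  B₁ = (4·0.8025203 − 1.0039633)/3 = 0.7353726
  B₂ = (4·0.7548673 − 0.8025203)/3 = 0.7389830
Then eliminate the h^4 term (factor 2^4 = 16):
  (16·0.7389830 − 0.7353726)/15 = 0.7392237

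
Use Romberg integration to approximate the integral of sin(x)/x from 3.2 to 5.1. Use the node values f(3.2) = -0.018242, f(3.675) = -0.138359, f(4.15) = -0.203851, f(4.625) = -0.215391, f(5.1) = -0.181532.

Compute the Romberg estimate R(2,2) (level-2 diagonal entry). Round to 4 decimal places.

-0.3201

R(0,0) (trapezoid, 1 panel, h=1.9000): -0.189785
R(1,0) (trapezoid, 2 panels, h=0.9500): -0.288551
R(2,0) (trapezoid, 4 panels, h=0.4750): -0.312307
R(1,1) = -0.288551 + (-0.288551 − (-0.189785))/3 = -0.321473
R(2,1) = -0.312307 + (-0.312307 − (-0.288551))/3 = -0.320226
R(2,2) = -0.320226 + (-0.320226 − (-0.321473))/15 = -0.320143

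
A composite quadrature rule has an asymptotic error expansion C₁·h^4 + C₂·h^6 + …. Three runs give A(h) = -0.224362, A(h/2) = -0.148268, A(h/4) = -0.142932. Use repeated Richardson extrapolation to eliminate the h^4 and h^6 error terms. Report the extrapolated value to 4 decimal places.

First eliminate the h^4 term (factor 2^4 = 16):
  B₁ = (16·(-0.148268) − (-0.224362))/15 = -0.143195
  B₂ = (16·(-0.142932) − (-0.148268))/15 = -0.142576
Then eliminate the h^6 term (factor 2^6 = 64):
  (64·(-0.142576) − (-0.143195))/63 = -0.142566

-0.1426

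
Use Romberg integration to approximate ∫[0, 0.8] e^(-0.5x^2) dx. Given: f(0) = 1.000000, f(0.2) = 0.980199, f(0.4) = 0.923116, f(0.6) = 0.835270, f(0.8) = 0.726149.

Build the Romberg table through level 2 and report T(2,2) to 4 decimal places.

0.7223

T(0,0) (trapezoid, 1 panel, h=0.8000): 0.690460
T(1,0) (trapezoid, 2 panels, h=0.4000): 0.714476
T(2,0) (trapezoid, 4 panels, h=0.2000): 0.720332
T(1,1) = 0.714476 + (0.714476 − 0.690460)/3 = 0.722481
T(2,1) = 0.720332 + (0.720332 − 0.714476)/3 = 0.722284
T(2,2) = 0.722284 + (0.722284 − 0.722481)/15 = 0.722271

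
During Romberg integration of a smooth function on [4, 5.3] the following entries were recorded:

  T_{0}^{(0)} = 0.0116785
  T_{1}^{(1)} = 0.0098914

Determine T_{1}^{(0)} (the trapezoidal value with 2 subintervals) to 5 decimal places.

0.01034

From T_{1}^{(1)} = (4·T_{1}^{(0)} − T_{0}^{(0)})/3, solve for T_{1}^{(0)}:
4·T_{1}^{(0)} = 3·0.0098914 + 0.0116785 = 0.0413527
T_{1}^{(0)} = 0.0103382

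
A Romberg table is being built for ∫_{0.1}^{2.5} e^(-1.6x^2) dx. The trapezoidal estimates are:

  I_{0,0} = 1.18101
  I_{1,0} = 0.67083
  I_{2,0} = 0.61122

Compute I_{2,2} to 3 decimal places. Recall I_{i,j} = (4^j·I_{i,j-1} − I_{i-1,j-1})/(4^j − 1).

0.597

I_{1,1} = (4·0.67083 − 1.18101) / 3 = 0.50077
I_{2,1} = (4·0.61122 − 0.67083) / 3 = 0.59135
I_{2,2} = 0.59135 + (0.59135 − 0.50077)/15 = 0.59739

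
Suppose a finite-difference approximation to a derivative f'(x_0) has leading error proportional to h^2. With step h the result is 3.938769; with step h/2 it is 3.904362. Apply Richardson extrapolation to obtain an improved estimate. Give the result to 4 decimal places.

3.8929

Extrapolated value = (4·A(h/2) − A(h)) / (4 − 1)
= (4·3.904362 − 3.938769) / 3
= 11.678679 / 3 = 3.892893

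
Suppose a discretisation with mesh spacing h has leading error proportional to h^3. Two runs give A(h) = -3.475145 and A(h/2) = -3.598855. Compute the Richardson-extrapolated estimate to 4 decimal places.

-3.6165

The leading error scales as h^3; refining by a factor of 2 reduces it by 2^3 = 8.
Extrapolated value = (8·A(h/2) − A(h)) / (8 − 1)
= (8·(-3.598855) − (-3.475145)) / 7
= -25.315695 / 7 = -3.616528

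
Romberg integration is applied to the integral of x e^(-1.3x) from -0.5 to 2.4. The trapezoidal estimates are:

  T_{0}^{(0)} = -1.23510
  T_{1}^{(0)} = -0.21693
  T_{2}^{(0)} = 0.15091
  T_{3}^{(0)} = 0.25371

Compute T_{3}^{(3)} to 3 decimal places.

Richardson extrapolation on the trapezoidal column (denominator 4−1=3):
T_{1}^{(1)} = (4·(-0.21693) − (-1.23510)) / 3 = 0.12246
T_{2}^{(1)} = (4·0.15091 − (-0.21693)) / 3 = 0.27352
T_{3}^{(1)} = (4·0.25371 − 0.15091) / 3 = 0.28798
T_{2}^{(2)} = 0.27352 + (0.27352 − 0.12246)/15 = 0.28359
T_{3}^{(2)} = (16·0.28798 − 0.27352) / 15 = 0.28894
T_{3}^{(3)} = (64·0.28894 − 0.28359) / 63 = 0.28902

0.289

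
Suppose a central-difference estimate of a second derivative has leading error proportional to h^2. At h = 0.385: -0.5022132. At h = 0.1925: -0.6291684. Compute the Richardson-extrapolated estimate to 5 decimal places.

The leading error scales as h^2; refining by a factor of 2 reduces it by 2^2 = 4.
Extrapolated value = (4·A(h/2) − A(h)) / (4 − 1)
= (4·(-0.6291684) − (-0.5022132)) / 3
= -2.0144604 / 3 = -0.6714868

-0.67149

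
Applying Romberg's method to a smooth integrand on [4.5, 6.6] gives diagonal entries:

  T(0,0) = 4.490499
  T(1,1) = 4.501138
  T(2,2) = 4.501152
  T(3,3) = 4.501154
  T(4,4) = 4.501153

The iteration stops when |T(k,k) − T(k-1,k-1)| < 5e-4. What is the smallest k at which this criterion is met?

|T(1,1) − T(0,0)| = 0.010639 ≥ 5e-4
|T(2,2) − T(1,1)| = 0.000014 < 5e-4

k = 2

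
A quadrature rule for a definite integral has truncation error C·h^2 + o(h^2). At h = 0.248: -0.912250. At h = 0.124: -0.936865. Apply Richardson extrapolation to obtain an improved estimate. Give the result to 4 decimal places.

The leading error scales as h^2; refining by a factor of 2 reduces it by 2^2 = 4.
Extrapolated value = (4·A(h/2) − A(h)) / (4 − 1)
= (4·(-0.936865) − (-0.912250)) / 3
= -2.835210 / 3 = -0.945070

-0.9451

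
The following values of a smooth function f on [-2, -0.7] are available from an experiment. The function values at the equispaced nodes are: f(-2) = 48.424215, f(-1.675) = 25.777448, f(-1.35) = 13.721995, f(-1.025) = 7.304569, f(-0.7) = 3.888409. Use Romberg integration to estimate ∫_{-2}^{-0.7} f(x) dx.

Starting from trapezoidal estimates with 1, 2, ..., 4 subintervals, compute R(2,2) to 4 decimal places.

22.9591

R(0,0) (trapezoid, 1 panel, h=1.3000): 34.003206
R(1,0) (trapezoid, 2 panels, h=0.6500): 25.920900
R(2,0) (trapezoid, 4 panels, h=0.3250): 23.712105
R(1,1) = 25.920900 + (25.920900 − 34.003206)/3 = 23.226798
R(2,1) = 23.712105 + (23.712105 − 25.920900)/3 = 22.975840
R(2,2) = 22.975840 + (22.975840 − 23.226798)/15 = 22.959109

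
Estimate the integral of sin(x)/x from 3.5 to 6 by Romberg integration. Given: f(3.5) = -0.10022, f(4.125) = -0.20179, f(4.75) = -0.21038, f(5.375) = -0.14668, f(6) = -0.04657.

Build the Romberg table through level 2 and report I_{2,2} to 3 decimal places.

I_{0,0} (trapezoid, 1 panel, h=2.5000): -0.18349
I_{1,0} (trapezoid, 2 panels, h=1.2500): -0.35472
I_{2,0} (trapezoid, 4 panels, h=0.6250): -0.39515
I_{1,1} = -0.35472 + (-0.35472 − (-0.18349))/3 = -0.41180
I_{2,1} = -0.39515 + (-0.39515 − (-0.35472))/3 = -0.40863
I_{2,2} = -0.40863 + (-0.40863 − (-0.41180))/15 = -0.40842

-0.408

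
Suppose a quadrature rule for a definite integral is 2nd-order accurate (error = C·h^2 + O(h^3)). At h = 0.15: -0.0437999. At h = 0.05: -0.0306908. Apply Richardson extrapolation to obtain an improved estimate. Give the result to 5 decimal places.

The leading error scales as h^2; refining by a factor of 3 reduces it by 3^2 = 9.
Extrapolated value = (9·A(h/3) − A(h)) / (9 − 1)
= (9·(-0.0306908) − (-0.0437999)) / 8
= -0.2324173 / 8 = -0.0290522

-0.02905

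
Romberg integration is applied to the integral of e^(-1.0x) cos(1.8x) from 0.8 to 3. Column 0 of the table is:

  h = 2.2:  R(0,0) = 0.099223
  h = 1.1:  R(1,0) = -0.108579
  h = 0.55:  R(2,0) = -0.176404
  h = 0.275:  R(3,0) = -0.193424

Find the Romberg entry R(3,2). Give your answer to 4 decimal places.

R(2,1) = (4·(-0.176404) − (-0.108579)) / 3 = -0.199012
R(3,1) = -0.193424 + (-0.193424 − (-0.176404))/3 = -0.199097
R(3,2) = (16·(-0.199097) − (-0.199012)) / 15 = -0.199103
(Column j=1 coincides with Simpson's rule on the same nodes.)

-0.1991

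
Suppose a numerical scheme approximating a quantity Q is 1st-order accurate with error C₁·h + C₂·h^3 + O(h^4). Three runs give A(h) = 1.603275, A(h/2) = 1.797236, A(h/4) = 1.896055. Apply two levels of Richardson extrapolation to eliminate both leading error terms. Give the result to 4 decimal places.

1.9954

First eliminate the h term (factor 2^1 = 2):
  B₁ = (2·1.797236 − 1.603275)/1 = 1.991197
  B₂ = (2·1.896055 − 1.797236)/1 = 1.994874
Then eliminate the h^3 term (factor 2^3 = 8):
  (8·1.994874 − 1.991197)/7 = 1.995399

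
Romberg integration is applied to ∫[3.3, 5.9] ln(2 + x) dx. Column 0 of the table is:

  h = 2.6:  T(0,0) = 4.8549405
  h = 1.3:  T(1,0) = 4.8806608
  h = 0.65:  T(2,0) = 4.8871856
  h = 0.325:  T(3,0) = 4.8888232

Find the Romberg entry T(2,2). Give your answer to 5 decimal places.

4.88937

Richardson extrapolation on the trapezoidal column (denominator 4−1=3):
T(1,1) = 4.8806608 + (4.8806608 − 4.8549405)/3 = 4.8892342
T(2,1) = (4·4.8871856 − 4.8806608) / 3 = 4.8893605
T(2,2) = (16·4.8893605 − 4.8892342) / 15 = 4.8893689
(Column j=1 coincides with Simpson's rule on the same nodes.)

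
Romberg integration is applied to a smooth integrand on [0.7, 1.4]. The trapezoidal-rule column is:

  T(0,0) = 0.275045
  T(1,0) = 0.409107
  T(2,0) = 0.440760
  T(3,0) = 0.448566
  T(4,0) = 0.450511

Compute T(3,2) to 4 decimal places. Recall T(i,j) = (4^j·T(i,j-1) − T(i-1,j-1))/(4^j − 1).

0.4512

T(2,1) = (4·0.440760 − 0.409107) / 3 = 0.451311
T(3,1) = (4·0.448566 − 0.440760) / 3 = 0.451168
T(3,2) = (16·0.451168 − 0.451311) / 15 = 0.451158
(Column j=1 coincides with Simpson's rule on the same nodes.)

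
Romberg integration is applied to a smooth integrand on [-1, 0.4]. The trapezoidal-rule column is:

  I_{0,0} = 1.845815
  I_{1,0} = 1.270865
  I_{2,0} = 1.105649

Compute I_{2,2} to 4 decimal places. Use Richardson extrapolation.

1.0487

Richardson extrapolation on the trapezoidal column (denominator 4−1=3):
I_{1,1} = (4·1.270865 − 1.845815) / 3 = 1.079215
I_{2,1} = (4·1.105649 − 1.270865) / 3 = 1.050577
I_{2,2} = 1.050577 + (1.050577 − 1.079215)/15 = 1.048668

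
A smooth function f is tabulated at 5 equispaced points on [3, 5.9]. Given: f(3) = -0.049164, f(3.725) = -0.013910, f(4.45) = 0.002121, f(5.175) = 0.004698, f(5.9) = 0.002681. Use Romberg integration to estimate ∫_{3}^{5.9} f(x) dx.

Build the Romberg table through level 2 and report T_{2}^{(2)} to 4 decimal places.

-0.0192

T_{0}^{(0)} (trapezoid, 1 panel, h=2.9000): -0.067400
T_{1}^{(0)} (trapezoid, 2 panels, h=1.4500): -0.030625
T_{2}^{(0)} (trapezoid, 4 panels, h=0.7250): -0.021991
T_{1}^{(1)} = -0.030625 + (-0.030625 − (-0.067400))/3 = -0.018367
T_{2}^{(1)} = -0.021991 + (-0.021991 − (-0.030625))/3 = -0.019113
T_{2}^{(2)} = -0.019113 + (-0.019113 − (-0.018367))/15 = -0.019163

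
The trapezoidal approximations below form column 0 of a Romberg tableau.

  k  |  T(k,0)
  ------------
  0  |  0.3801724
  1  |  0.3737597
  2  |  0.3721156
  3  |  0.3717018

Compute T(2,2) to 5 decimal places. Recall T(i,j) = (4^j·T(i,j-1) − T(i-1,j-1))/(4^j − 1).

0.37156

Richardson extrapolation on the trapezoidal column (denominator 4−1=3):
T(1,1) = (4·0.3737597 − 0.3801724) / 3 = 0.3716221
T(2,1) = (4·0.3721156 − 0.3737597) / 3 = 0.3715676
T(2,2) = 0.3715676 + (0.3715676 − 0.3716221)/15 = 0.3715640
(Column j=1 coincides with Simpson's rule on the same nodes.)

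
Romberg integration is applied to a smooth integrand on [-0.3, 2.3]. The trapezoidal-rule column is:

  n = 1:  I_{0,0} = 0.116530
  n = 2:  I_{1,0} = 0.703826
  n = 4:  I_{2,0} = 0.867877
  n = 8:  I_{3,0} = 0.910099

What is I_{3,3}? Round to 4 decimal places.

Richardson extrapolation on the trapezoidal column (denominator 4−1=3):
I_{1,1} = (4·0.703826 − 0.116530) / 3 = 0.899591
I_{2,1} = (4·0.867877 − 0.703826) / 3 = 0.922561
I_{3,1} = 0.910099 + (0.910099 − 0.867877)/3 = 0.924173
I_{2,2} = 0.922561 + (0.922561 − 0.899591)/15 = 0.924092
I_{3,2} = 0.924173 + (0.924173 − 0.922561)/15 = 0.924280
I_{3,3} = (64·0.924280 − 0.924092) / 63 = 0.924283
(Column j=1 coincides with Simpson's rule on the same nodes.)

0.9243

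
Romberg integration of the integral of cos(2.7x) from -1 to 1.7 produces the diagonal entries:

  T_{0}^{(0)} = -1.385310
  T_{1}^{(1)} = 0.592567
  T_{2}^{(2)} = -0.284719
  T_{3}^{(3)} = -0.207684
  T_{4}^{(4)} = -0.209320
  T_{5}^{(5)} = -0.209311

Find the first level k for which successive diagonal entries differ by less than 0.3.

|T_{1}^{(1)} − T_{0}^{(0)}| = 1.977877 ≥ 0.3
|T_{2}^{(2)} − T_{1}^{(1)}| = 0.877286 ≥ 0.3
|T_{3}^{(3)} − T_{2}^{(2)}| = 0.077035 < 0.3

k = 3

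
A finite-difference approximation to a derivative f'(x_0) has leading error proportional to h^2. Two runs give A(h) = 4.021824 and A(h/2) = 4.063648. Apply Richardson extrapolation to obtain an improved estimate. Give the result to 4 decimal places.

The leading error scales as h^2; refining by a factor of 2 reduces it by 2^2 = 4.
Extrapolated value = (4·A(h/2) − A(h)) / (4 − 1)
= (4·4.063648 − 4.021824) / 3
= 12.232768 / 3 = 4.077589

4.0776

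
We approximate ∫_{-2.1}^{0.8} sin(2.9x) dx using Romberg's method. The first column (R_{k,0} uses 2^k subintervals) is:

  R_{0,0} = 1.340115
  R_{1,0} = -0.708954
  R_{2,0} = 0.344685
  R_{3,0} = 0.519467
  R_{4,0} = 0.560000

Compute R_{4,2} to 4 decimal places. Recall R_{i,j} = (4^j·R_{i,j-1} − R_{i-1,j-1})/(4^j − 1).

Richardson extrapolation on the trapezoidal column (denominator 4−1=3):
R_{3,1} = (4·0.519467 − 0.344685) / 3 = 0.577728
R_{4,1} = 0.560000 + (0.560000 − 0.519467)/3 = 0.573511
R_{4,2} = 0.573511 + (0.573511 − 0.577728)/15 = 0.573230

0.5732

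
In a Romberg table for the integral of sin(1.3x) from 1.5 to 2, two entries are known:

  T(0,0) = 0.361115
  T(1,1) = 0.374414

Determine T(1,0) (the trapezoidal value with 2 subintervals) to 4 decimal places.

0.3711

From T(1,1) = (4·T(1,0) − T(0,0))/3, solve for T(1,0):
4·T(1,0) = 3·0.374414 + 0.361115 = 1.484357
T(1,0) = 0.371089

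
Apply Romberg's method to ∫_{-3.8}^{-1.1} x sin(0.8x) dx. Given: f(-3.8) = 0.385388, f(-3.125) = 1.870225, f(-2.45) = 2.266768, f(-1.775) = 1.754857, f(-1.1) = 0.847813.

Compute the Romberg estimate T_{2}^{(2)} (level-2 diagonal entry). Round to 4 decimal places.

4.5551

T_{0}^{(0)} (trapezoid, 1 panel, h=2.7000): 1.664821
T_{1}^{(0)} (trapezoid, 2 panels, h=1.3500): 3.892547
T_{2}^{(0)} (trapezoid, 4 panels, h=0.6750): 4.393204
T_{1}^{(1)} = 3.892547 + (3.892547 − 1.664821)/3 = 4.635122
T_{2}^{(1)} = 4.393204 + (4.393204 − 3.892547)/3 = 4.560090
T_{2}^{(2)} = 4.560090 + (4.560090 − 4.635122)/15 = 4.555088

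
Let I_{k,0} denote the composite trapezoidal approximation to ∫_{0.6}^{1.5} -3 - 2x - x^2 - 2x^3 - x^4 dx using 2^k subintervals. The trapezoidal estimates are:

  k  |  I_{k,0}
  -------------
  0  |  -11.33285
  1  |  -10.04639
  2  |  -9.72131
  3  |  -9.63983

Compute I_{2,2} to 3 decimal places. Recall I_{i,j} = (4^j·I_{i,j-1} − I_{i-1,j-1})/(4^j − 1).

Richardson extrapolation on the trapezoidal column (denominator 4−1=3):
I_{1,1} = (4·(-10.04639) − (-11.33285)) / 3 = -9.61757
I_{2,1} = (4·(-9.72131) − (-10.04639)) / 3 = -9.61295
I_{2,2} = (16·(-9.61295) − (-9.61757)) / 15 = -9.61264

-9.613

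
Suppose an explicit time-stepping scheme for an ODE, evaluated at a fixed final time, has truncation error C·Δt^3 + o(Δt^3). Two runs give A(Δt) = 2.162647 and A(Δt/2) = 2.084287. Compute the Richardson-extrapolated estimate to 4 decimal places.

2.0731

The leading error scales as Δt^3; refining by a factor of 2 reduces it by 2^3 = 8.
Extrapolated value = (8·A(Δt/2) − A(Δt)) / (8 − 1)
= (8·2.084287 − 2.162647) / 7
= 14.511649 / 7 = 2.073093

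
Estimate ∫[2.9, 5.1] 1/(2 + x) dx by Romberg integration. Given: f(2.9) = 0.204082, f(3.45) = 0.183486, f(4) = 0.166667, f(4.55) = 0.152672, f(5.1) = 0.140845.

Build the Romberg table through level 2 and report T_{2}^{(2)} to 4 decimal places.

0.3709

T_{0}^{(0)} (trapezoid, 1 panel, h=2.2000): 0.379420
T_{1}^{(0)} (trapezoid, 2 panels, h=1.1000): 0.373044
T_{2}^{(0)} (trapezoid, 4 panels, h=0.5500): 0.371409
T_{1}^{(1)} = 0.373044 + (0.373044 − 0.379420)/3 = 0.370919
T_{2}^{(1)} = 0.371409 + (0.371409 − 0.373044)/3 = 0.370864
T_{2}^{(2)} = 0.370864 + (0.370864 − 0.370919)/15 = 0.370860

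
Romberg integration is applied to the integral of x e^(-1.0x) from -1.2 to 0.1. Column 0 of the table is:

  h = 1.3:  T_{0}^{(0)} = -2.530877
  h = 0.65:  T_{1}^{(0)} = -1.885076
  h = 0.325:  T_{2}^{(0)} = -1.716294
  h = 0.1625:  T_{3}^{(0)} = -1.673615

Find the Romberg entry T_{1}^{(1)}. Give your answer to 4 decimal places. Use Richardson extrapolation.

Richardson extrapolation on the trapezoidal column (denominator 4−1=3):
T_{1}^{(1)} = (4·(-1.885076) − (-2.530877)) / 3 = -1.669809

-1.6698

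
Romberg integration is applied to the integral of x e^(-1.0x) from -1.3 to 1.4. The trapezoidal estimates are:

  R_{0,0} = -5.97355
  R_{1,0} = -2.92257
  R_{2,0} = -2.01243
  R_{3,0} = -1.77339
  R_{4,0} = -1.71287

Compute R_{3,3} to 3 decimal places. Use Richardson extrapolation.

-1.693

R_{1,1} = (4·(-2.92257) − (-5.97355)) / 3 = -1.90558
R_{2,1} = -2.01243 + (-2.01243 − (-2.92257))/3 = -1.70905
R_{3,1} = -1.77339 + (-1.77339 − (-2.01243))/3 = -1.69371
R_{2,2} = -1.70905 + (-1.70905 − (-1.90558))/15 = -1.69595
R_{3,2} = (16·(-1.69371) − (-1.70905)) / 15 = -1.69269
R_{3,3} = -1.69269 + (-1.69269 − (-1.69595))/63 = -1.69264
(Column j=1 coincides with Simpson's rule on the same nodes.)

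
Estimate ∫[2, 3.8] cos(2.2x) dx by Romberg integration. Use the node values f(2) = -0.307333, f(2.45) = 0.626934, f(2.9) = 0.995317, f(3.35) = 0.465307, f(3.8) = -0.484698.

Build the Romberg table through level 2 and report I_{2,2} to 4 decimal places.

I_{0,0} (trapezoid, 1 panel, h=1.8000): -0.712828
I_{1,0} (trapezoid, 2 panels, h=0.9000): 0.539371
I_{2,0} (trapezoid, 4 panels, h=0.4500): 0.761194
I_{1,1} = 0.539371 + (0.539371 − (-0.712828))/3 = 0.956771
I_{2,1} = 0.761194 + (0.761194 − 0.539371)/3 = 0.835135
I_{2,2} = 0.835135 + (0.835135 − 0.956771)/15 = 0.827026

0.8270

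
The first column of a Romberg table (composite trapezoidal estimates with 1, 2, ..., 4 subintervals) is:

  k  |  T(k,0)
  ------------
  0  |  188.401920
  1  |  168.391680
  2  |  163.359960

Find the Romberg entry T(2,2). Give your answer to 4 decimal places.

161.6801

T(1,1) = (4·168.391680 − 188.401920) / 3 = 161.721600
T(2,1) = (4·163.359960 − 168.391680) / 3 = 161.682720
T(2,2) = (16·161.682720 − 161.721600) / 15 = 161.680128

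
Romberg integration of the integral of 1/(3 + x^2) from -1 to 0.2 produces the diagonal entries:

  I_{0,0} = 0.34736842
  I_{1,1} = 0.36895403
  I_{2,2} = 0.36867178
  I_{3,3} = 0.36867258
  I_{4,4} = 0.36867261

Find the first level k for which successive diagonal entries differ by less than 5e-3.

|I_{1,1} − I_{0,0}| = 0.02158561 ≥ 5e-3
|I_{2,2} − I_{1,1}| = 0.00028225 < 5e-3

k = 2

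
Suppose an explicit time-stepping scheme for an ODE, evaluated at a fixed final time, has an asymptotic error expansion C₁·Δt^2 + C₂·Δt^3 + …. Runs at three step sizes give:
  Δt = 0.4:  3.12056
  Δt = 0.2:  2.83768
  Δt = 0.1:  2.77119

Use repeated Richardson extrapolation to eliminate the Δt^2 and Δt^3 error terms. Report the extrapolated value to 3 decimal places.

First eliminate the Δt^2 term (factor 2^2 = 4):
  B₁ = (4·2.83768 − 3.12056)/3 = 2.74339
  B₂ = (4·2.77119 − 2.83768)/3 = 2.74903
Then eliminate the Δt^3 term (factor 2^3 = 8):
  (8·2.74903 − 2.74339)/7 = 2.74984

2.750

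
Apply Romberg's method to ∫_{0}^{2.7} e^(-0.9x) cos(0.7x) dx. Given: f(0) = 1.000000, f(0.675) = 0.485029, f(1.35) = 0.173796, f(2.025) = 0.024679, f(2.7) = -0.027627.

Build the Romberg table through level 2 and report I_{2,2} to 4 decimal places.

0.7561

I_{0,0} (trapezoid, 1 panel, h=2.7000): 1.312704
I_{1,0} (trapezoid, 2 panels, h=1.3500): 0.890976
I_{2,0} (trapezoid, 4 panels, h=0.6750): 0.789541
I_{1,1} = 0.890976 + (0.890976 − 1.312704)/3 = 0.750400
I_{2,1} = 0.789541 + (0.789541 − 0.890976)/3 = 0.755729
I_{2,2} = 0.755729 + (0.755729 − 0.750400)/15 = 0.756084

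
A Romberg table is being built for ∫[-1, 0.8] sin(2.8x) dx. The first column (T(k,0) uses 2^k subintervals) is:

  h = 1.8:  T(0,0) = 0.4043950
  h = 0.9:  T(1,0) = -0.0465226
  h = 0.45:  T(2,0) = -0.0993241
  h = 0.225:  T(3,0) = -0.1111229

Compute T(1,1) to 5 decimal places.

-0.19683

Richardson extrapolation on the trapezoidal column (denominator 4−1=3):
T(1,1) = (4·(-0.0465226) − 0.4043950) / 3 = -0.1968285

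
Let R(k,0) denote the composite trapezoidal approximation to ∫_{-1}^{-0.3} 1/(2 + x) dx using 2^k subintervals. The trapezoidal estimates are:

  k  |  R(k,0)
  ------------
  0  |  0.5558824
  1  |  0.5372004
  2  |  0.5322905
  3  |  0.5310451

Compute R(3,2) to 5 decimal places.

Richardson extrapolation on the trapezoidal column (denominator 4−1=3):
R(2,1) = (4·0.5322905 − 0.5372004) / 3 = 0.5306539
R(3,1) = (4·0.5310451 − 0.5322905) / 3 = 0.5306300
R(3,2) = 0.5306300 + (0.5306300 − 0.5306539)/15 = 0.5306284

0.53063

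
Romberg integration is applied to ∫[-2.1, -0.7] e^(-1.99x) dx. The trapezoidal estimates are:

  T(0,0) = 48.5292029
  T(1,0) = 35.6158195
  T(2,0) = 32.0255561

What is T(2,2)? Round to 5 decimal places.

Richardson extrapolation on the trapezoidal column (denominator 4−1=3):
T(1,1) = (4·35.6158195 − 48.5292029) / 3 = 31.3113584
T(2,1) = 32.0255561 + (32.0255561 − 35.6158195)/3 = 30.8288016
T(2,2) = (16·30.8288016 − 31.3113584) / 15 = 30.7966311

30.79663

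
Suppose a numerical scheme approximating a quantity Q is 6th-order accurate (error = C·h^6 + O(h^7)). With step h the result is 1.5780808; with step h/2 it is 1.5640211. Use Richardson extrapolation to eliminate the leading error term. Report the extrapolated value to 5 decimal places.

1.56380

The leading error scales as h^6; refining by a factor of 2 reduces it by 2^6 = 64.
Extrapolated value = (64·A(h/2) − A(h)) / (64 − 1)
= (64·1.5640211 − 1.5780808) / 63
= 98.5192696 / 63 = 1.5637979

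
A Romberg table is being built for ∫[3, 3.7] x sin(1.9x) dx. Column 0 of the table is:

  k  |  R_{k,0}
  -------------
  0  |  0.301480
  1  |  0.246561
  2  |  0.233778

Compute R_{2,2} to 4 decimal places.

0.2296

Richardson extrapolation on the trapezoidal column (denominator 4−1=3):
R_{1,1} = (4·0.246561 − 0.301480) / 3 = 0.228255
R_{2,1} = (4·0.233778 − 0.246561) / 3 = 0.229517
R_{2,2} = (16·0.229517 − 0.228255) / 15 = 0.229601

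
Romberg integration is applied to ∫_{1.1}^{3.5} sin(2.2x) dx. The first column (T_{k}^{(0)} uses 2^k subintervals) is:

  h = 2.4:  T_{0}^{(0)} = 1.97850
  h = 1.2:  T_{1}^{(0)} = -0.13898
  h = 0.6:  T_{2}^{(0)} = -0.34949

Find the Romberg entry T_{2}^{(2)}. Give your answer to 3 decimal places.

-0.391

T_{1}^{(1)} = (4·(-0.13898) − 1.97850) / 3 = -0.84481
T_{2}^{(1)} = -0.34949 + (-0.34949 − (-0.13898))/3 = -0.41966
T_{2}^{(2)} = -0.41966 + (-0.41966 − (-0.84481))/15 = -0.39132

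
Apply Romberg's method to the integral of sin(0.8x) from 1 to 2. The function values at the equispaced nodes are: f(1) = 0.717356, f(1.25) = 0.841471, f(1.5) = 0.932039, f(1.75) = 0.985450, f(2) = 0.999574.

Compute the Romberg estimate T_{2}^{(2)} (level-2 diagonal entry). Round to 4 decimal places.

0.9074

T_{0}^{(0)} (trapezoid, 1 panel, h=1.0000): 0.858465
T_{1}^{(0)} (trapezoid, 2 panels, h=0.5000): 0.895252
T_{2}^{(0)} (trapezoid, 4 panels, h=0.2500): 0.904356
T_{1}^{(1)} = 0.895252 + (0.895252 − 0.858465)/3 = 0.907514
T_{2}^{(1)} = 0.904356 + (0.904356 − 0.895252)/3 = 0.907391
T_{2}^{(2)} = 0.907391 + (0.907391 − 0.907514)/15 = 0.907383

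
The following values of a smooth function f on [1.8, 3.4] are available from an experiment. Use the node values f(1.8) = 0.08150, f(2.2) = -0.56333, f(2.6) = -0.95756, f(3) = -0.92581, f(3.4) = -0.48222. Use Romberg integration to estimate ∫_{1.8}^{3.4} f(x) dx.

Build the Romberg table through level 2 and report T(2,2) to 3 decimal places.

-1.101

T(0,0) (trapezoid, 1 panel, h=1.6000): -0.32058
T(1,0) (trapezoid, 2 panels, h=0.8000): -0.92634
T(2,0) (trapezoid, 4 panels, h=0.4000): -1.05882
T(1,1) = -0.92634 + (-0.92634 − (-0.32058))/3 = -1.12826
T(2,1) = -1.05882 + (-1.05882 − (-0.92634))/3 = -1.10298
T(2,2) = -1.10298 + (-1.10298 − (-1.12826))/15 = -1.10129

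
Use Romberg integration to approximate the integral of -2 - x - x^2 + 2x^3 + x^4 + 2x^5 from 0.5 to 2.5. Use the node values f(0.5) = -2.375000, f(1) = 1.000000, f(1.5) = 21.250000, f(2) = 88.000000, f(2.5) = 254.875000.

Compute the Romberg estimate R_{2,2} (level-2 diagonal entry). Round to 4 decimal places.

R_{0,0} (trapezoid, 1 panel, h=2.0000): 252.500000
R_{1,0} (trapezoid, 2 panels, h=1.0000): 147.500000
R_{2,0} (trapezoid, 4 panels, h=0.5000): 118.250000
R_{1,1} = 147.500000 + (147.500000 − 252.500000)/3 = 112.500000
R_{2,1} = 118.250000 + (118.250000 − 147.500000)/3 = 108.500000
R_{2,2} = 108.500000 + (108.500000 − 112.500000)/15 = 108.233333

108.2333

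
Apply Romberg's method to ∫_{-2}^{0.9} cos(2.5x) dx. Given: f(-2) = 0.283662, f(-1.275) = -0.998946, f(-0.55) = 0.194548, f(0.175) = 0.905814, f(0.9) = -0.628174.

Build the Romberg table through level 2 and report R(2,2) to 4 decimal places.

R(0,0) (trapezoid, 1 panel, h=2.9000): -0.499542
R(1,0) (trapezoid, 2 panels, h=1.4500): 0.032323
R(2,0) (trapezoid, 4 panels, h=0.7250): -0.051359
R(1,1) = 0.032323 + (0.032323 − (-0.499542))/3 = 0.209611
R(2,1) = -0.051359 + (-0.051359 − 0.032323)/3 = -0.079253
R(2,2) = -0.079253 + (-0.079253 − 0.209611)/15 = -0.098511

-0.0985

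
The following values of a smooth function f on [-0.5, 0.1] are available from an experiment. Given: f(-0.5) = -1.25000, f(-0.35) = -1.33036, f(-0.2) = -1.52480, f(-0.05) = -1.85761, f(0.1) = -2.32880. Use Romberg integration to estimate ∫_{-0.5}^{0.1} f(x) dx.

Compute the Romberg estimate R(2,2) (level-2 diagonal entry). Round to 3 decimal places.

-0.969

R(0,0) (trapezoid, 1 panel, h=0.6000): -1.07364
R(1,0) (trapezoid, 2 panels, h=0.3000): -0.99426
R(2,0) (trapezoid, 4 panels, h=0.1500): -0.97533
R(1,1) = -0.99426 + (-0.99426 − (-1.07364))/3 = -0.96780
R(2,1) = -0.97533 + (-0.97533 − (-0.99426))/3 = -0.96902
R(2,2) = -0.96902 + (-0.96902 − (-0.96780))/15 = -0.96910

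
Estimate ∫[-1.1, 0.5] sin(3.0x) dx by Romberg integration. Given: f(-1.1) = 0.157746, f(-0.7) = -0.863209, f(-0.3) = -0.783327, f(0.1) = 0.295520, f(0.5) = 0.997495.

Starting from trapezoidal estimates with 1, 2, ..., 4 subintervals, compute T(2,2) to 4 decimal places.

T(0,0) (trapezoid, 1 panel, h=1.6000): 0.924193
T(1,0) (trapezoid, 2 panels, h=0.8000): -0.164565
T(2,0) (trapezoid, 4 panels, h=0.4000): -0.309358
T(1,1) = -0.164565 + (-0.164565 − 0.924193)/3 = -0.527484
T(2,1) = -0.309358 + (-0.309358 − (-0.164565))/3 = -0.357622
T(2,2) = -0.357622 + (-0.357622 − (-0.527484))/15 = -0.346298

-0.3463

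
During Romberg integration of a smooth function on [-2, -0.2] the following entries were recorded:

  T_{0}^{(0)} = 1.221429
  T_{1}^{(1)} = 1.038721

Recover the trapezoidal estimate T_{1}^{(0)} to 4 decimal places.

From T_{1}^{(1)} = (4·T_{1}^{(0)} − T_{0}^{(0)})/3, solve for T_{1}^{(0)}:
4·T_{1}^{(0)} = 3·1.038721 + 1.221429 = 4.337592
T_{1}^{(0)} = 1.084398

1.0844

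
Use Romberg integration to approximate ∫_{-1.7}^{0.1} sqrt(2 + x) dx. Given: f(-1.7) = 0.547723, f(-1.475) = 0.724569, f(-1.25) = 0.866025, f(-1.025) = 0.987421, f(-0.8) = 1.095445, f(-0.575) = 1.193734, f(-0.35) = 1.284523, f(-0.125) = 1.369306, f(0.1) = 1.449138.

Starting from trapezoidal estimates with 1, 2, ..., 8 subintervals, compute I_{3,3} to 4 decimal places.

1.9192

I_{0,0} (trapezoid, 1 panel, h=1.8000): 1.797175
I_{1,0} (trapezoid, 2 panels, h=0.9000): 1.884488
I_{2,0} (trapezoid, 4 panels, h=0.4500): 1.909991
I_{3,0} (trapezoid, 8 panels, h=0.2250): 1.916877
I_{1,1} = 1.884488 + (1.884488 − 1.797175)/3 = 1.913592
I_{2,1} = 1.909991 + (1.909991 − 1.884488)/3 = 1.918492
I_{3,1} = 1.916877 + (1.916877 − 1.909991)/3 = 1.919172
I_{2,2} = 1.918492 + (1.918492 − 1.913592)/15 = 1.918819
I_{3,2} = 1.919172 + (1.919172 − 1.918492)/15 = 1.919217
I_{3,3} = 1.919217 + (1.919217 − 1.918819)/63 = 1.919223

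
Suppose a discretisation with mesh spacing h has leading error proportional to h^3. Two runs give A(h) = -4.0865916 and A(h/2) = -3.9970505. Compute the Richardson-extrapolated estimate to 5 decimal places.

-3.98426

The leading error scales as h^3; refining by a factor of 2 reduces it by 2^3 = 8.
Extrapolated value = (8·A(h/2) − A(h)) / (8 − 1)
= (8·(-3.9970505) − (-4.0865916)) / 7
= -27.8898124 / 7 = -3.9842589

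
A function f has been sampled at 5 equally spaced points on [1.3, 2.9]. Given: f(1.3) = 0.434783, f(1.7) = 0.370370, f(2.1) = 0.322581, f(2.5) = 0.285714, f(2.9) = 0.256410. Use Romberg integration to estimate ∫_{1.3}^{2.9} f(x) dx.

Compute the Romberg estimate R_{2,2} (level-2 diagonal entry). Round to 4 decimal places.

R_{0,0} (trapezoid, 1 panel, h=1.6000): 0.552954
R_{1,0} (trapezoid, 2 panels, h=0.8000): 0.534542
R_{2,0} (trapezoid, 4 panels, h=0.4000): 0.529705
R_{1,1} = 0.534542 + (0.534542 − 0.552954)/3 = 0.528405
R_{2,1} = 0.529705 + (0.529705 − 0.534542)/3 = 0.528093
R_{2,2} = 0.528093 + (0.528093 − 0.528405)/15 = 0.528072

0.5281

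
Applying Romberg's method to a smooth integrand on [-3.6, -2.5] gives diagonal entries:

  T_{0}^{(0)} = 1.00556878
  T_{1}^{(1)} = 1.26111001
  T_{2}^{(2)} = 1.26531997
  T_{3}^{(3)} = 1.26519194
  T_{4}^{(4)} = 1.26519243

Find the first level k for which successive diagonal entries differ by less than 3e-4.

|T_{1}^{(1)} − T_{0}^{(0)}| = 0.25554123 ≥ 3e-4
|T_{2}^{(2)} − T_{1}^{(1)}| = 0.00420996 ≥ 3e-4
|T_{3}^{(3)} − T_{2}^{(2)}| = 0.00012803 < 3e-4

k = 3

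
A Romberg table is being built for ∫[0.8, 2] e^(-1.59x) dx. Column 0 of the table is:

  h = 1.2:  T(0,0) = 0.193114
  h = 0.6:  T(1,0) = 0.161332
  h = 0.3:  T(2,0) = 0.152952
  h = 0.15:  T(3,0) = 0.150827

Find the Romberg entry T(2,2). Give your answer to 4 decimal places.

0.1501

Richardson extrapolation on the trapezoidal column (denominator 4−1=3):
T(1,1) = (4·0.161332 − 0.193114) / 3 = 0.150738
T(2,1) = (4·0.152952 − 0.161332) / 3 = 0.150159
T(2,2) = (16·0.150159 − 0.150738) / 15 = 0.150120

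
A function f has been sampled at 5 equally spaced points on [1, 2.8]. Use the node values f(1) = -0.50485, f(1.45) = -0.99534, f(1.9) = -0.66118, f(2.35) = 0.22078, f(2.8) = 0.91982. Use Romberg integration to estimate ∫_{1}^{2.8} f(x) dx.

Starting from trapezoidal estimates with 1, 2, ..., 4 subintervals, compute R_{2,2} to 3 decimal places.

-0.596

R_{0,0} (trapezoid, 1 panel, h=1.8000): 0.37347
R_{1,0} (trapezoid, 2 panels, h=0.9000): -0.40833
R_{2,0} (trapezoid, 4 panels, h=0.4500): -0.55271
R_{1,1} = -0.40833 + (-0.40833 − 0.37347)/3 = -0.66893
R_{2,1} = -0.55271 + (-0.55271 − (-0.40833))/3 = -0.60084
R_{2,2} = -0.60084 + (-0.60084 − (-0.66893))/15 = -0.59630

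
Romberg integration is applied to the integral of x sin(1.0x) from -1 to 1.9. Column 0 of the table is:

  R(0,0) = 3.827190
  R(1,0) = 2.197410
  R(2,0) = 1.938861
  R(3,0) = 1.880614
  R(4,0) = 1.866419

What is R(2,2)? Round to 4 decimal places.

1.8659

Richardson extrapolation on the trapezoidal column (denominator 4−1=3):
R(1,1) = (4·2.197410 − 3.827190) / 3 = 1.654150
R(2,1) = 1.938861 + (1.938861 − 2.197410)/3 = 1.852678
R(2,2) = (16·1.852678 − 1.654150) / 15 = 1.865913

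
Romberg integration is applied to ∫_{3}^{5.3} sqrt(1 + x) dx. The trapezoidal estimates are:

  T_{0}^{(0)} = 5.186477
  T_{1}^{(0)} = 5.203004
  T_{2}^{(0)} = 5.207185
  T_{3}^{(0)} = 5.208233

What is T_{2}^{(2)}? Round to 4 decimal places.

T_{1}^{(1)} = 5.203004 + (5.203004 − 5.186477)/3 = 5.208513
T_{2}^{(1)} = 5.207185 + (5.207185 − 5.203004)/3 = 5.208579
T_{2}^{(2)} = (16·5.208579 − 5.208513) / 15 = 5.208583

5.2086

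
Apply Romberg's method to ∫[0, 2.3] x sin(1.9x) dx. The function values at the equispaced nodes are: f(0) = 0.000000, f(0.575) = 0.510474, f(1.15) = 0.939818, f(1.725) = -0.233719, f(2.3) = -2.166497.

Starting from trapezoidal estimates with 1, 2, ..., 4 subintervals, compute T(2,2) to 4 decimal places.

0.1270

T(0,0) (trapezoid, 1 panel, h=2.3000): -2.491472
T(1,0) (trapezoid, 2 panels, h=1.1500): -0.164945
T(2,0) (trapezoid, 4 panels, h=0.5750): 0.076662
T(1,1) = -0.164945 + (-0.164945 − (-2.491472))/3 = 0.610564
T(2,1) = 0.076662 + (0.076662 − (-0.164945))/3 = 0.157198
T(2,2) = 0.157198 + (0.157198 − 0.610564)/15 = 0.126974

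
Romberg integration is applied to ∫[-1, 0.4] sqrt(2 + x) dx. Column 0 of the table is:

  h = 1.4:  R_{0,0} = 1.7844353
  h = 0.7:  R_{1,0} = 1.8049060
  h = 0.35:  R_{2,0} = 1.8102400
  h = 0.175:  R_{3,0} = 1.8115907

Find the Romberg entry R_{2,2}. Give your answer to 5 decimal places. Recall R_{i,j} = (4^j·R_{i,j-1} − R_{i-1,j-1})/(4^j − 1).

1.81204

R_{1,1} = 1.8049060 + (1.8049060 − 1.7844353)/3 = 1.8117296
R_{2,1} = 1.8102400 + (1.8102400 − 1.8049060)/3 = 1.8120180
R_{2,2} = (16·1.8120180 − 1.8117296) / 15 = 1.8120372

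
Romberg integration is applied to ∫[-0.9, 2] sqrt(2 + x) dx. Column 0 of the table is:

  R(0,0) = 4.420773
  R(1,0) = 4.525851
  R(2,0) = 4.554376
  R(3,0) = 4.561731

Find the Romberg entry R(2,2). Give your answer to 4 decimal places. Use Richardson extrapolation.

Richardson extrapolation on the trapezoidal column (denominator 4−1=3):
R(1,1) = (4·4.525851 − 4.420773) / 3 = 4.560877
R(2,1) = (4·4.554376 − 4.525851) / 3 = 4.563884
R(2,2) = 4.563884 + (4.563884 − 4.560877)/15 = 4.564084
(Column j=1 coincides with Simpson's rule on the same nodes.)

4.5641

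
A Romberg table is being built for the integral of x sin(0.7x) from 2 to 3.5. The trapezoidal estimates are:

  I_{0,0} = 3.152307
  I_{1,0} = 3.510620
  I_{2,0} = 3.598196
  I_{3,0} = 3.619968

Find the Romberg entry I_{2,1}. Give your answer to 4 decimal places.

3.6274

I_{2,1} = (4·3.598196 − 3.510620) / 3 = 3.627388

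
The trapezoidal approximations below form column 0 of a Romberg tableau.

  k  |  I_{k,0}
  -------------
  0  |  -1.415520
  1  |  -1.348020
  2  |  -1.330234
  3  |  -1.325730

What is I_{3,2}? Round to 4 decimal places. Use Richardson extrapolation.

I_{2,1} = -1.330234 + (-1.330234 − (-1.348020))/3 = -1.324305
I_{3,1} = -1.325730 + (-1.325730 − (-1.330234))/3 = -1.324229
I_{3,2} = -1.324229 + (-1.324229 − (-1.324305))/15 = -1.324224

-1.3242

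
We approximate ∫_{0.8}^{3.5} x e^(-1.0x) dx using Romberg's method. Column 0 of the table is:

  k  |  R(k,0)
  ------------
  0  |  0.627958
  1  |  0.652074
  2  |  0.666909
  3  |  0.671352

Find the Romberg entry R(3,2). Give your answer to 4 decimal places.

0.6729

Richardson extrapolation on the trapezoidal column (denominator 4−1=3):
R(2,1) = (4·0.666909 − 0.652074) / 3 = 0.671854
R(3,1) = 0.671352 + (0.671352 − 0.666909)/3 = 0.672833
R(3,2) = (16·0.672833 − 0.671854) / 15 = 0.672898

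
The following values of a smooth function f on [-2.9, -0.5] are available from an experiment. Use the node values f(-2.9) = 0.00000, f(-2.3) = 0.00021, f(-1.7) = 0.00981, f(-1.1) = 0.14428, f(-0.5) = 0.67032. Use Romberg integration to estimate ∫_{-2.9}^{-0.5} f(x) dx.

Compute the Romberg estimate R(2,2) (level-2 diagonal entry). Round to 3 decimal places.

0.252

R(0,0) (trapezoid, 1 panel, h=2.4000): 0.80438
R(1,0) (trapezoid, 2 panels, h=1.2000): 0.41396
R(2,0) (trapezoid, 4 panels, h=0.6000): 0.29368
R(1,1) = 0.41396 + (0.41396 − 0.80438)/3 = 0.28382
R(2,1) = 0.29368 + (0.29368 − 0.41396)/3 = 0.25359
R(2,2) = 0.25359 + (0.25359 − 0.28382)/15 = 0.25157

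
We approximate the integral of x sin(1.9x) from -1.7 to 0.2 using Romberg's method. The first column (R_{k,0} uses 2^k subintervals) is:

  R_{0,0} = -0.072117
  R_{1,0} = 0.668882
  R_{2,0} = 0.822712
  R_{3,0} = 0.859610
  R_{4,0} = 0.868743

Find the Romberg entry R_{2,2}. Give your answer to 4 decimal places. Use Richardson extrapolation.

R_{1,1} = (4·0.668882 − (-0.072117)) / 3 = 0.915882
R_{2,1} = 0.822712 + (0.822712 − 0.668882)/3 = 0.873989
R_{2,2} = (16·0.873989 − 0.915882) / 15 = 0.871196

0.8712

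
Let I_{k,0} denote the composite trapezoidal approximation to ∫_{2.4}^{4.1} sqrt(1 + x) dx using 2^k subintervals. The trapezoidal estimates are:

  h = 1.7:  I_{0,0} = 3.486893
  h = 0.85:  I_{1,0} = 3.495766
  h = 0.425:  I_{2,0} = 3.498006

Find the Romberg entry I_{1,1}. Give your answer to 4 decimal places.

I_{1,1} = 3.495766 + (3.495766 − 3.486893)/3 = 3.498724

3.4987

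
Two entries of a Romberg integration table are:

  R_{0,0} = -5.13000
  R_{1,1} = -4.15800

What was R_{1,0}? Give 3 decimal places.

From R_{1,1} = (4·R_{1,0} − R_{0,0})/3, solve for R_{1,0}:
4·R_{1,0} = 3·(-4.15800) + (-5.13000) = -17.60400
R_{1,0} = -4.40100

-4.401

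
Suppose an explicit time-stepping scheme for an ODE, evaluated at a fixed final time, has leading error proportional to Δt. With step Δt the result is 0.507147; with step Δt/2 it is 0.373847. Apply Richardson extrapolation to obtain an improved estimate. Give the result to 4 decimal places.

0.2405

Extrapolated value = (2·A(Δt/2) − A(Δt)) / (2 − 1)
= (2·0.373847 − 0.507147) / 1
= 0.240547 / 1 = 0.240547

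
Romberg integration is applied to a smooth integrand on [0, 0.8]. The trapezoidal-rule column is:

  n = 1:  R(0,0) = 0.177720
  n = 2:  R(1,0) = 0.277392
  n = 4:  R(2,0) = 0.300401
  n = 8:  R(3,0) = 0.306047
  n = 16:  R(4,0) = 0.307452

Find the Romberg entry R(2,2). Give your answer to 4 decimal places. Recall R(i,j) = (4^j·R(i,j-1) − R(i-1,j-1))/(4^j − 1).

R(1,1) = (4·0.277392 − 0.177720) / 3 = 0.310616
R(2,1) = 0.300401 + (0.300401 − 0.277392)/3 = 0.308071
R(2,2) = (16·0.308071 − 0.310616) / 15 = 0.307901

0.3079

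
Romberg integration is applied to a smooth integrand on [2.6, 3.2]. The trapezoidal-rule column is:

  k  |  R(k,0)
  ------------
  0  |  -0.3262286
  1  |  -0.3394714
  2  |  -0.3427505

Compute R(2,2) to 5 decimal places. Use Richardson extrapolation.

Richardson extrapolation on the trapezoidal column (denominator 4−1=3):
R(1,1) = (4·(-0.3394714) − (-0.3262286)) / 3 = -0.3438857
R(2,1) = -0.3427505 + (-0.3427505 − (-0.3394714))/3 = -0.3438435
R(2,2) = (16·(-0.3438435) − (-0.3438857)) / 15 = -0.3438407

-0.34384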